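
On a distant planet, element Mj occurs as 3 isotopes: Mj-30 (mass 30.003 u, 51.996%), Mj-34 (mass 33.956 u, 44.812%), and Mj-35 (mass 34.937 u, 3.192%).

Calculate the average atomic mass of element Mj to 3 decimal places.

31.932 u

The abundance-weighted mean is 0.51996 × 30.003 + 0.44812 × 33.956 + 0.03192 × 34.937
= 15.6004 + 15.2164 + 1.1152 = 31.9320 u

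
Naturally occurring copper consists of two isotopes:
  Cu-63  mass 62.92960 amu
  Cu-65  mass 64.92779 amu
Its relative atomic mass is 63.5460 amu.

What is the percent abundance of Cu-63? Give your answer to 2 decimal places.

69.15%

Let x be the fractional abundance of Cu-63; then Cu-65 has abundance 1 − x.
62.92960·x + 64.92779·(1 − x) = 63.5460
(62.92960 − 64.92779)·x = 63.5460 − 64.92779
x = -1.38179 / -1.99819 = 0.69152 → 69.15% Cu-63, 30.85% Cu-65.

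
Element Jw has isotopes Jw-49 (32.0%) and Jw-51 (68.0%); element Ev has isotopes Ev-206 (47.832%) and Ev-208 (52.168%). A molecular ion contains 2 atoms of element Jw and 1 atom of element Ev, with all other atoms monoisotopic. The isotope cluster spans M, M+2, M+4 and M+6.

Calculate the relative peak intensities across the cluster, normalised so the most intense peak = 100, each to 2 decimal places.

Element Jw pattern (n=2): 0.1024 : 0.4352 : 0.4624
Element Ev pattern (n=1): 0.47832 : 0.52168
Convolve the two distributions (both contribute in 2-u steps):
  M: 0.1024×0.47832 = 0.048980
  M+2: 0.1024×0.52168 + 0.4352×0.47832 = 0.261585
  M+4: 0.4352×0.52168 + 0.4624×0.47832 = 0.448210
  M+6: 0.4624×0.52168 = 0.241225
Scale to base peak (0.448210) = 100: 10.93 : 58.36 : 100.00 : 53.82

10.93 : 58.36 : 100.00 : 53.82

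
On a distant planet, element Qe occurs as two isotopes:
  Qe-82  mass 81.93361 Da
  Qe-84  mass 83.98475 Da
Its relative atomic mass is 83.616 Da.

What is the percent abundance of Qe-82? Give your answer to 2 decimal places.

Writing the weighted mean with unknown fraction x of Qe-82:
81.93361·x + 83.98475·(1 − x) = 83.616
(81.93361 − 83.98475)·x = 83.616 − 83.98475
x = -0.36875 / -2.05114 = 0.17978 → 17.98% Qe-82, 82.02% Qe-84.

17.98%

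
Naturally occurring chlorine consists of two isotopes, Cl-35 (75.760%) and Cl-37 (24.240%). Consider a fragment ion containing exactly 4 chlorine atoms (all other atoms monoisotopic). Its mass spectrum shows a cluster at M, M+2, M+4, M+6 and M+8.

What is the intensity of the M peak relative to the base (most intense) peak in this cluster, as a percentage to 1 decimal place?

Term probabilities: M 0.3294, M+2 0.4216, M+4 0.2023, M+6 0.0432, M+8 0.0035. Base peak = M+2.
P(M+2) = C(4,1) × 0.75760^3 × 0.24240^1 = 4 × 0.4348304 × 0.2424 = 0.421612 (base)
P(M) = C(4,0) × 0.75760^4 × 0.24240^0 = 1 × 0.32942751 × 1.0000 = 0.329428
Relative intensity = 0.329428 / 0.421612 × 100 = 78.1

78.1%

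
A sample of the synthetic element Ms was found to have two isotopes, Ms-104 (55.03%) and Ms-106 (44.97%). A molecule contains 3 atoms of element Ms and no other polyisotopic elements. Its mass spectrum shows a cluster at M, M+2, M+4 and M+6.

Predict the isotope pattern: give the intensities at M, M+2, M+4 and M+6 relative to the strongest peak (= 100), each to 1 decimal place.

Each Ms atom is independently Ms-104 (p = 0.5503) or Ms-106 (q = 0.4497); the cluster is the binomial expansion (p + q)^3.
P(M) = 0.5503^3 = 0.166647
P(M+2) = 3 × 0.5503^2 × 0.4497^1 = 0.408548
P(M+4) = 3 × 0.5503^1 × 0.4497^2 = 0.333862
P(M+6) = 0.4497^3 = 0.090943
The M+2 peak is largest (0.408548); scaling to 100 gives 40.8 : 100.0 : 81.7 : 22.3.

40.8 : 100.0 : 81.7 : 22.3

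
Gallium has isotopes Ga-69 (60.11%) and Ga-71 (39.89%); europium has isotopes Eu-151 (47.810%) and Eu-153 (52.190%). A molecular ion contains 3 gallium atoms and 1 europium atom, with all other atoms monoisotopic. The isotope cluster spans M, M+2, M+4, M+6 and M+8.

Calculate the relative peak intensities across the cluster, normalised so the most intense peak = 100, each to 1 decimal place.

Gallium pattern (n=3): 0.21719018 : 0.43239309 : 0.28694328 : 0.06347345
Europium pattern (n=1): 0.4781 : 0.5219
Convolve the two distributions (both contribute in 2-u steps):
  M: 0.21719018×0.4781 = 0.103839
  M+2: 0.21719018×0.5219 + 0.43239309×0.4781 = 0.320079
  M+4: 0.43239309×0.5219 + 0.28694328×0.4781 = 0.362854
  M+6: 0.28694328×0.5219 + 0.06347345×0.4781 = 0.180102
  M+8: 0.06347345×0.5219 = 0.033127
Scale to base peak (0.362854) = 100: 28.6 : 88.2 : 100.0 : 49.6 : 9.1

28.6 : 88.2 : 100.0 : 49.6 : 9.1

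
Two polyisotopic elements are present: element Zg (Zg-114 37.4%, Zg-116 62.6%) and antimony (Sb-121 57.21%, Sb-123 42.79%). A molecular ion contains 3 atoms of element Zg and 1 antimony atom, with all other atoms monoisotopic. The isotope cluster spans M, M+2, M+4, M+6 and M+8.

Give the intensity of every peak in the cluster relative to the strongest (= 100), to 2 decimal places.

8.22 : 47.44 : 100.00 : 90.26 : 28.84

Element Zg pattern (n=3): 0.05231362 : 0.26268713 : 0.43968487 : 0.24531438
Antimony pattern (n=1): 0.5721 : 0.4279
Convolve the two distributions (both contribute in 2-u steps):
  M: 0.05231362×0.5721 = 0.029929
  M+2: 0.05231362×0.4279 + 0.26268713×0.5721 = 0.172668
  M+4: 0.26268713×0.4279 + 0.43968487×0.5721 = 0.363948
  M+6: 0.43968487×0.4279 + 0.24531438×0.5721 = 0.328486
  M+8: 0.24531438×0.4279 = 0.104970
Scale to base peak (0.363948) = 100: 8.22 : 47.44 : 100.00 : 90.26 : 28.84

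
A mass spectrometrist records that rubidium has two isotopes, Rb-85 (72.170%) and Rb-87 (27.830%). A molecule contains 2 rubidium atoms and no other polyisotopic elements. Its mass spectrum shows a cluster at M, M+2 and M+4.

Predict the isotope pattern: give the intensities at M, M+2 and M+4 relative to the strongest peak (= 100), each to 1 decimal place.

100.0 : 77.1 : 14.9

Each Rb atom is independently Rb-85 (p = 0.72170) or Rb-87 (q = 0.27830); the cluster is the binomial expansion (p + q)^2.
P(M) = 0.72170^2 = 0.520851
P(M+2) = 2 × 0.72170^1 × 0.27830^1 = 0.401698
P(M+4) = 0.27830^2 = 0.077451
The M peak is largest (0.520851); scaling to 100 gives 100.0 : 77.1 : 14.9.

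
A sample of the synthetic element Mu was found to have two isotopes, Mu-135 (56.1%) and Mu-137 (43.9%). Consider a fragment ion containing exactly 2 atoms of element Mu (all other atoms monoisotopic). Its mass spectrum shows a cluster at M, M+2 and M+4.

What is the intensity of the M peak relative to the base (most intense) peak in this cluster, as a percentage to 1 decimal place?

63.9%

Binomial terms of (0.561 + 0.439)^2: M 0.3147, M+2 0.4926, M+4 0.1927 → M+2 is the base peak.
P(M+2) = C(2,1) × 0.561^1 × 0.439^1 = 2 × 0.5610 × 0.4390 = 0.492558 (base)
P(M) = C(2,0) × 0.561^2 × 0.439^0 = 1 × 0.314721 × 1.0000 = 0.314721
Relative intensity = 0.314721 / 0.492558 × 100 = 63.9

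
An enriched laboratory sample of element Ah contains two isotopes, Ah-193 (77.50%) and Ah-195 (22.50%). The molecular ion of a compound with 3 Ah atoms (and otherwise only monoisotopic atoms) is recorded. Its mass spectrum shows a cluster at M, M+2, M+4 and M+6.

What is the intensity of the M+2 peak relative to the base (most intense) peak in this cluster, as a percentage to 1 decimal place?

Term probabilities: M 0.4655, M+2 0.4054, M+4 0.1177, M+6 0.0114. Base peak = M.
P(M) = C(3,0) × 0.7750^3 × 0.2250^0 = 1 × 0.46548438 × 1.0000 = 0.465484 (base)
P(M+2) = C(3,1) × 0.7750^2 × 0.2250^1 = 3 × 0.600625 × 0.2250 = 0.405422
Relative intensity = 0.405422 / 0.465484 × 100 = 87.1

87.1%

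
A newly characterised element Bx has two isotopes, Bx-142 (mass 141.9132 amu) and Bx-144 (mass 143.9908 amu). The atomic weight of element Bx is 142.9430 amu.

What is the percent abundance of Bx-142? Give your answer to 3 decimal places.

50.433%

Writing the weighted mean with unknown fraction x of Bx-142:
141.9132·x + 143.9908·(1 − x) = 142.9430
(141.9132 − 143.9908)·x = 142.9430 − 143.9908
x = -1.0478 / -2.0776 = 0.50433 → 50.433% Bx-142, 49.567% Bx-144.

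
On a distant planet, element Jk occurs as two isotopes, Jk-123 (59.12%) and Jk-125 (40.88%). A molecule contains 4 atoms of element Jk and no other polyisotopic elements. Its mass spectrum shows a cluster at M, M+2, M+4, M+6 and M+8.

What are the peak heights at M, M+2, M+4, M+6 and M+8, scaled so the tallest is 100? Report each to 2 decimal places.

The 4 Jk atoms are independent, so intensities follow the terms of (0.5912 + 0.4088)^4.
P(M) = 0.5912^4 = 0.122162
P(M+2) = 4 × 0.5912^3 × 0.4088^1 = 0.337889
P(M+4) = 6 × 0.5912^2 × 0.4088^2 = 0.350463
P(M+6) = 4 × 0.5912^1 × 0.4088^3 = 0.161557
P(M+8) = 0.4088^4 = 0.027928
The M+4 peak is largest (0.350463); scaling to 100 gives 34.86 : 96.41 : 100.00 : 46.10 : 7.97.

34.86 : 96.41 : 100.00 : 46.10 : 7.97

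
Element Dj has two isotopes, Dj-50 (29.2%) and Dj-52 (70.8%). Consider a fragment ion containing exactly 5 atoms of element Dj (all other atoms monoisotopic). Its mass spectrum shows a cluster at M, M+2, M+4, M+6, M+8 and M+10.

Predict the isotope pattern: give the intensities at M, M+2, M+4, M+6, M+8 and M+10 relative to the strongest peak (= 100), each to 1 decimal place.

0.6 : 7.0 : 34.0 : 82.5 : 100.0 : 48.5

Expanding (0.292 + 0.708)^5:
P(M) = 0.292^5 = 0.002123
P(M+2) = 5 × 0.292^4 × 0.708^1 = 0.025736
P(M+4) = 10 × 0.292^3 × 0.708^2 = 0.124800
P(M+6) = 10 × 0.292^2 × 0.708^3 = 0.302598
P(M+8) = 5 × 0.292^1 × 0.708^4 = 0.366848
P(M+10) = 0.708^5 = 0.177896
The M+8 peak is largest (0.366848); scaling to 100 gives 0.6 : 7.0 : 34.0 : 82.5 : 100.0 : 48.5.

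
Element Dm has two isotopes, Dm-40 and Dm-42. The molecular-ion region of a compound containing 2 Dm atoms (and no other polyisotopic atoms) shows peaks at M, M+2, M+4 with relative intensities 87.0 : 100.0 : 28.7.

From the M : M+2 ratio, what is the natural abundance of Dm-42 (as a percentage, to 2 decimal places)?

If p is the fraction of Dm that is Dm-40, then I(M+2)/I(M) = [C(2,1)·p^1·(1−p)] / p^2 = 2·(1−p)/p = 100.0/87.0 = 1.1494
(1−p)/p = 1.1494/2 = 0.5747  ⇒  p = 1/(1 + 0.5747) = 0.6350
Dm-40: 63.50%, Dm-42: 36.50%.

36.50%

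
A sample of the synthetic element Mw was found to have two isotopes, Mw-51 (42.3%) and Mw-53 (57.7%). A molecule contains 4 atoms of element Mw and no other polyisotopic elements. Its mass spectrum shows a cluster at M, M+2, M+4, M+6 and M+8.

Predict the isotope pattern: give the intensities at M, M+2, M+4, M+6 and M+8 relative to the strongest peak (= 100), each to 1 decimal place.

Each Mw atom is independently Mw-51 (p = 0.423) or Mw-53 (q = 0.577); the cluster is the binomial expansion (p + q)^4.
P(M) = 0.423^4 = 0.032016
P(M+2) = 4 × 0.423^3 × 0.577^1 = 0.174686
P(M+4) = 6 × 0.423^2 × 0.577^2 = 0.357424
P(M+6) = 4 × 0.423^1 × 0.577^3 = 0.325033
P(M+8) = 0.577^4 = 0.110842
The M+4 peak is largest (0.357424); scaling to 100 gives 9.0 : 48.9 : 100.0 : 90.9 : 31.0.

9.0 : 48.9 : 100.0 : 90.9 : 31.0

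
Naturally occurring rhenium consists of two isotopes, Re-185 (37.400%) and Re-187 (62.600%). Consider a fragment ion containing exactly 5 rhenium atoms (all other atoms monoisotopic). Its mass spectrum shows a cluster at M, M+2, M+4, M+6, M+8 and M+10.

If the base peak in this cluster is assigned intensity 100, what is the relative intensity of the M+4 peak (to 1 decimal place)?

59.7

(0.37400 + 0.62600)^5 gives M 0.0073, M+2 0.0612, M+4 0.2050, M+6 0.3431, M+8 0.2872, M+10 0.0961; the largest is M+6.
P(M+6) = C(5,3) × 0.37400^2 × 0.62600^3 = 10 × 0.139876 × 0.24531438 = 0.343136 (base)
P(M+4) = C(5,2) × 0.37400^3 × 0.62600^2 = 10 × 0.05231362 × 0.391876 = 0.205005
Relative intensity = 0.205005 / 0.343136 × 100 = 59.7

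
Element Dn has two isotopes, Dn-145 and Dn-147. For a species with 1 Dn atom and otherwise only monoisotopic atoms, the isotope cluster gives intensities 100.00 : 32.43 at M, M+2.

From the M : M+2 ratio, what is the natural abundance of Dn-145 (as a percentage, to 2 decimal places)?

75.51%

Write p for the Dn-145 fraction. I(M+2)/I(M) = [C(1,1)·p^0·(1−p)] / p^1 = 1·(1−p)/p = 32.43/100.00 = 0.3243
(1−p)/p = 0.3243/1 = 0.3243  ⇒  p = 1/(1 + 0.3243) = 0.7551
Dn-145: 75.51%, Dn-147: 24.49%.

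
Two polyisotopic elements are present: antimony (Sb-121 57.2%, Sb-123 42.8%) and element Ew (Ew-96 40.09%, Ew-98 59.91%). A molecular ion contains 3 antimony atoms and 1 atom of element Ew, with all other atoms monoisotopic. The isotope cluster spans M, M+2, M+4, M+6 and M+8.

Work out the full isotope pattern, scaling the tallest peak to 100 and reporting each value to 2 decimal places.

Antimony pattern (n=3): 0.18714925 : 0.42010426 : 0.31434374 : 0.07840275
Element Ew pattern (n=1): 0.4009 : 0.5991
Convolve the two distributions (both contribute in 2-u steps):
  M: 0.18714925×0.4009 = 0.075028
  M+2: 0.18714925×0.5991 + 0.42010426×0.4009 = 0.280541
  M+4: 0.42010426×0.5991 + 0.31434374×0.4009 = 0.377705
  M+6: 0.31434374×0.5991 + 0.07840275×0.4009 = 0.219755
  M+8: 0.07840275×0.5991 = 0.046971
Scale to base peak (0.377705) = 100: 19.86 : 74.28 : 100.00 : 58.18 : 12.44

19.86 : 74.28 : 100.00 : 58.18 : 12.44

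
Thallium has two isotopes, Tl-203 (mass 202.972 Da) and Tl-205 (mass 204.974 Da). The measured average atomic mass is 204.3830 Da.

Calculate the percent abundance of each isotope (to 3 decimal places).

Let x be the fractional abundance of Tl-203; then Tl-205 has abundance 1 − x.
202.972·x + 204.974·(1 − x) = 204.3830
(202.972 − 204.974)·x = 204.3830 − 204.974
x = -0.5910 / -2.002 = 0.29520 → 29.520% Tl-203, 70.480% Tl-205.

Tl-203: 29.520%, Tl-205: 70.480%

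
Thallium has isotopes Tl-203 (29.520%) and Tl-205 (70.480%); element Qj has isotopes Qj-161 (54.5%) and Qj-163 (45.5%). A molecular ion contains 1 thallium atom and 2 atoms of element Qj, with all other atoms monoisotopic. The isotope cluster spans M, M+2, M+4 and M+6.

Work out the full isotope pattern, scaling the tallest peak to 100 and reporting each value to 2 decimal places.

21.35 : 86.63 : 100.00 : 35.53

Thallium pattern (n=1): 0.2952 : 0.7048
Element Qj pattern (n=2): 0.297025 : 0.49595 : 0.207025
Convolve the two distributions (both contribute in 2-u steps):
  M: 0.2952×0.297025 = 0.087682
  M+2: 0.2952×0.49595 + 0.7048×0.297025 = 0.355748
  M+4: 0.2952×0.207025 + 0.7048×0.49595 = 0.410659
  M+6: 0.7048×0.207025 = 0.145911
Scale to base peak (0.410659) = 100: 21.35 : 86.63 : 100.00 : 35.53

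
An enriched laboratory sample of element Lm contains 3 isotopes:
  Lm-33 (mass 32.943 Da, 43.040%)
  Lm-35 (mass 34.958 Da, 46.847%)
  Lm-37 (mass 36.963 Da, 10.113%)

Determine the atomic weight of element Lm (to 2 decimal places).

Ar = Σ fᵢ·mᵢ = 0.43040 × 32.943 + 0.46847 × 34.958 + 0.10113 × 36.963
= 14.1787 + 16.3768 + 3.7381 = 34.2936 Da

34.29 Da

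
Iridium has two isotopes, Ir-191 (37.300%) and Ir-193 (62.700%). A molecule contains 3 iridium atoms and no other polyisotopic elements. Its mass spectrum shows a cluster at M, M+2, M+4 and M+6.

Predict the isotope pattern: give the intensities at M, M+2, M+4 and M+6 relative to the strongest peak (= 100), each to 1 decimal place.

Expanding (0.37300 + 0.62700)^3:
P(M) = 0.37300^3 = 0.051895
P(M+2) = 3 × 0.37300^2 × 0.62700^1 = 0.261702
P(M+4) = 3 × 0.37300^1 × 0.62700^2 = 0.439911
P(M+6) = 0.62700^3 = 0.246492
The M+4 peak is largest (0.439911); scaling to 100 gives 11.8 : 59.5 : 100.0 : 56.0.

11.8 : 59.5 : 100.0 : 56.0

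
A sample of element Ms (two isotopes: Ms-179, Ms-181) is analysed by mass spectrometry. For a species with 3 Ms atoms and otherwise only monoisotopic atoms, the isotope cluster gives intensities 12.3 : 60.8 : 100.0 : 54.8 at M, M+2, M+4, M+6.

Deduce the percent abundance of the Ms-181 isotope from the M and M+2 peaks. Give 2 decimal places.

62.23%

Let p = fractional abundance of Ms-179. I(M+2)/I(M) = [C(3,1)·p^2·(1−p)] / p^3 = 3·(1−p)/p = 60.8/12.3 = 4.9431
(1−p)/p = 4.9431/3 = 1.6477  ⇒  p = 1/(1 + 1.6477) = 0.3777
Ms-179: 37.77%, Ms-181: 62.23%.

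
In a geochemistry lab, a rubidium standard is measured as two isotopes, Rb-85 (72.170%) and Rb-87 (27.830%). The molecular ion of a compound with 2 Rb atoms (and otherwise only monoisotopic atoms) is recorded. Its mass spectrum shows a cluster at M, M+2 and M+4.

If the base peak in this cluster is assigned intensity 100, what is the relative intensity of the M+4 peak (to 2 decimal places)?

14.87

Term probabilities: M 0.5209, M+2 0.4017, M+4 0.0775. Base peak = M.
P(M) = C(2,0) × 0.72170^2 × 0.27830^0 = 1 × 0.52085089 × 1.0000 = 0.520851 (base)
P(M+4) = C(2,2) × 0.72170^0 × 0.27830^2 = 1 × 1.0000 × 0.07745089 = 0.077451
Relative intensity = 0.077451 / 0.520851 × 100 = 14.87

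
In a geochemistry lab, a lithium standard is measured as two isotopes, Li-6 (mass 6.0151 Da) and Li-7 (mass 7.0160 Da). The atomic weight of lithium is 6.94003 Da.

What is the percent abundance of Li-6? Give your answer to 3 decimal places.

Writing the weighted mean with unknown fraction x of Li-6:
6.0151·x + 7.0160·(1 − x) = 6.94003
(6.0151 − 7.0160)·x = 6.94003 − 7.0160
x = -0.07597 / -1.0009 = 0.07590 → 7.590% Li-6, 92.410% Li-7.

7.590%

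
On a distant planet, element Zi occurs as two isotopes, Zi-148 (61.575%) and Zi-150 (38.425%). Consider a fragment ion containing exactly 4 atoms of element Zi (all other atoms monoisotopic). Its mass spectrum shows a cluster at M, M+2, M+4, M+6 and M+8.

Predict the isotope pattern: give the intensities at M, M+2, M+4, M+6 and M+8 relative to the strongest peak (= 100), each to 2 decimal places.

The 4 Zi atoms are independent, so intensities follow the terms of (0.61575 + 0.38425)^4.
P(M) = 0.61575^4 = 0.143753
P(M+2) = 4 × 0.61575^3 × 0.38425^1 = 0.358829
P(M+4) = 6 × 0.61575^2 × 0.38425^2 = 0.335883
P(M+6) = 4 × 0.61575^1 × 0.38425^3 = 0.139735
P(M+8) = 0.38425^4 = 0.021800
The M+2 peak is largest (0.358829); scaling to 100 gives 40.06 : 100.00 : 93.61 : 38.94 : 6.08.

40.06 : 100.00 : 93.61 : 38.94 : 6.08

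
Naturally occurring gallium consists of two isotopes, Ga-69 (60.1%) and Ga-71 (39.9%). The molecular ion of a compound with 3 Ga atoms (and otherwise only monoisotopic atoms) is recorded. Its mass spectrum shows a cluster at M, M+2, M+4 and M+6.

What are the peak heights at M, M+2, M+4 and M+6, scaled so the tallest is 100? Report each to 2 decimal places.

The 3 Ga atoms are independent, so intensities follow the terms of (0.601 + 0.399)^3.
P(M) = 0.601^3 = 0.217082
P(M+2) = 3 × 0.601^2 × 0.399^1 = 0.432358
P(M+4) = 3 × 0.601^1 × 0.399^2 = 0.287039
P(M+6) = 0.399^3 = 0.063521
The M+2 peak is largest (0.432358); scaling to 100 gives 50.21 : 100.00 : 66.39 : 14.69.

50.21 : 100.00 : 66.39 : 14.69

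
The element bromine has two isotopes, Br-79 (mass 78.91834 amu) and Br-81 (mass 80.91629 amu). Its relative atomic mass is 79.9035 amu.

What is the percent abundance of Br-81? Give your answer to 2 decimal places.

49.31%

Let x be the fractional abundance of Br-79; then Br-81 has abundance 1 − x.
78.91834·x + 80.91629·(1 − x) = 79.9035
(78.91834 − 80.91629)·x = 79.9035 − 80.91629
x = -1.01279 / -1.99795 = 0.50691 → 50.69% Br-79, 49.31% Br-81.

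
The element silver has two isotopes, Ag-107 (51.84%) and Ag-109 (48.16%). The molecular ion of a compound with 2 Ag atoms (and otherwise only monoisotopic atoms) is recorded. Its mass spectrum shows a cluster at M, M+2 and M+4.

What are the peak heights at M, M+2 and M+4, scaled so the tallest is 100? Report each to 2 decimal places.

Expanding (0.5184 + 0.4816)^2:
P(M) = 0.5184^2 = 0.268739
P(M+2) = 2 × 0.5184^1 × 0.4816^1 = 0.499323
P(M+4) = 0.4816^2 = 0.231939
The M+2 peak is largest (0.499323); scaling to 100 gives 53.82 : 100.00 : 46.45.

53.82 : 100.00 : 46.45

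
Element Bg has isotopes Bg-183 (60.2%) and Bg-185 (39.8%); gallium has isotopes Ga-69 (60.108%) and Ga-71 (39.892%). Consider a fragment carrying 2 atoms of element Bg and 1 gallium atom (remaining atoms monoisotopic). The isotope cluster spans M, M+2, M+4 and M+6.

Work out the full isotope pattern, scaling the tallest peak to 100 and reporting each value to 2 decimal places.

50.35 : 100.00 : 66.20 : 14.61

Element Bg pattern (n=2): 0.362404 : 0.479192 : 0.158404
Gallium pattern (n=1): 0.60108 : 0.39892
Convolve the two distributions (both contribute in 2-u steps):
  M: 0.362404×0.60108 = 0.217834
  M+2: 0.362404×0.39892 + 0.479192×0.60108 = 0.432603
  M+4: 0.479192×0.39892 + 0.158404×0.60108 = 0.286373
  M+6: 0.158404×0.39892 = 0.063191
Scale to base peak (0.432603) = 100: 50.35 : 100.00 : 66.20 : 14.61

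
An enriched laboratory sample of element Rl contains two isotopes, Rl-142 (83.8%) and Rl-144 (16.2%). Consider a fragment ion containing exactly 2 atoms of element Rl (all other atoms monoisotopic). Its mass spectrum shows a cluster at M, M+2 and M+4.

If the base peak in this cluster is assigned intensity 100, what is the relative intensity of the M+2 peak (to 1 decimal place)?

Binomial terms of (0.838 + 0.162)^2: M 0.7022, M+2 0.2715, M+4 0.0262 → M is the base peak.
P(M) = C(2,0) × 0.838^2 × 0.162^0 = 1 × 0.702244 × 1.0000 = 0.702244 (base)
P(M+2) = C(2,1) × 0.838^1 × 0.162^1 = 2 × 0.8380 × 0.1620 = 0.271512
Relative intensity = 0.271512 / 0.702244 × 100 = 38.7

38.7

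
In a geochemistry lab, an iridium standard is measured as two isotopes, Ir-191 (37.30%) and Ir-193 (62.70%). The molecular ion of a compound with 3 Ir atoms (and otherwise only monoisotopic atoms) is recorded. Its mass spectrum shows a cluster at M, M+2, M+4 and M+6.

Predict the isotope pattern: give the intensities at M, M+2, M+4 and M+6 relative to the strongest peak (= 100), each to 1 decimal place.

Expanding (0.3730 + 0.6270)^3:
P(M) = 0.3730^3 = 0.051895
P(M+2) = 3 × 0.3730^2 × 0.6270^1 = 0.261702
P(M+4) = 3 × 0.3730^1 × 0.6270^2 = 0.439911
P(M+6) = 0.6270^3 = 0.246492
The M+4 peak is largest (0.439911); scaling to 100 gives 11.8 : 59.5 : 100.0 : 56.0.

11.8 : 59.5 : 100.0 : 56.0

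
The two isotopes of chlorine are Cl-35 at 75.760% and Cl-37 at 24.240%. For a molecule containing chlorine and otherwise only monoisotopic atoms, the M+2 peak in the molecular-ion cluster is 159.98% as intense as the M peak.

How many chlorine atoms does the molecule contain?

For n independent Cl atoms, I(M+2)/I(M) = n · (abundance Cl-37) / (abundance Cl-35) = n · 0.24240/0.75760.
n = 1.5998 × 0.75760/0.24240 = 5.00 ≈ 5

5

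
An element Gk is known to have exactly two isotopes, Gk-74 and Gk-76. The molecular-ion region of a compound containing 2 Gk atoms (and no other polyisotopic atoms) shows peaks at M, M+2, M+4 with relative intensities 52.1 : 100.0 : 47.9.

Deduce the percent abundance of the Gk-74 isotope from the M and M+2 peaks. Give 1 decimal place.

Let p = fractional abundance of Gk-74. I(M+2)/I(M) = [C(2,1)·p^1·(1−p)] / p^2 = 2·(1−p)/p = 100.0/52.1 = 1.9194
(1−p)/p = 1.9194/2 = 0.9597  ⇒  p = 1/(1 + 0.9597) = 0.5103
Gk-74: 51.0%, Gk-76: 49.0%.

51.0%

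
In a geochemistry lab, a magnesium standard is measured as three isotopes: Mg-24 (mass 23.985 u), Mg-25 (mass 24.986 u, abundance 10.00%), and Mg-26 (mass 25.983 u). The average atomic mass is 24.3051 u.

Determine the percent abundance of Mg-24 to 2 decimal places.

78.99%

Let x and y be the fractions of Mg-24 and Mg-26. Then x + y = 1 − 0.1000 = 0.9000 and 23.985x + 25.983y = 24.3051 − 0.1000×24.986 = 21.8065.
Substituting: 23.985x + 25.983(0.9000 − x) = 21.8065
(23.985 − 25.983)x = -1.5782  ⇒  x = 0.78989, y = 0.11011
Mg-24: 78.99%, Mg-26: 11.01%.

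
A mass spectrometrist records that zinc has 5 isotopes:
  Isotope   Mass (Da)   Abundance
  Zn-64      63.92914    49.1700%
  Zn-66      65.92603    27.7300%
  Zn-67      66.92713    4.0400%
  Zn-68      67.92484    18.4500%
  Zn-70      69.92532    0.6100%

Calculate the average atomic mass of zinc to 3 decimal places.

The abundance-weighted mean is 0.491700 × 63.92914 + 0.277300 × 65.92603 + 0.040400 × 66.92713 + 0.184500 × 67.92484 + 0.006100 × 69.92532
= 31.433958 + 18.281288 + 2.703856 + 12.532133 + 0.426544 = 65.377779 Da

65.378 Da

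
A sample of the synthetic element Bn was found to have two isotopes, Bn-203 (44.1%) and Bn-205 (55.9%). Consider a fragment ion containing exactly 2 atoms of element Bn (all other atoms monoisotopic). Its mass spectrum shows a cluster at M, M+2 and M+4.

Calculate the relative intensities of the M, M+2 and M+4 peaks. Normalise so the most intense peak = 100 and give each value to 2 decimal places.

39.45 : 100.00 : 63.38

The 2 Bn atoms are independent, so intensities follow the terms of (0.441 + 0.559)^2.
P(M) = 0.441^2 = 0.194481
P(M+2) = 2 × 0.441^1 × 0.559^1 = 0.493038
P(M+4) = 0.559^2 = 0.312481
The M+2 peak is largest (0.493038); scaling to 100 gives 39.45 : 100.00 : 63.38.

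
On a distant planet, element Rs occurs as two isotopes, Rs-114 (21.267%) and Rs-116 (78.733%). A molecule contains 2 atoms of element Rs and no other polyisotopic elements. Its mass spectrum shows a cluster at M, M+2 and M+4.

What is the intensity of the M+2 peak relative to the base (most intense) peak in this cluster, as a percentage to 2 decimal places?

54.02%

Term probabilities: M 0.0452, M+2 0.3349, M+4 0.6199. Base peak = M+4.
P(M+4) = C(2,2) × 0.21267^0 × 0.78733^2 = 1 × 1.0000 × 0.61988853 = 0.619889 (base)
P(M+2) = C(2,1) × 0.21267^1 × 0.78733^1 = 2 × 0.21267 × 0.78733 = 0.334883
Relative intensity = 0.334883 / 0.619889 × 100 = 54.02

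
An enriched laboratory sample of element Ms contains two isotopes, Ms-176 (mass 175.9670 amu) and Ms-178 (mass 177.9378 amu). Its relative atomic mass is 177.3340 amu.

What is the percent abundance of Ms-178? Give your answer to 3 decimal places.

With x = fraction of Ms-176 (so Ms-178 is 1 − x):
175.9670·x + 177.9378·(1 − x) = 177.3340
(175.9670 − 177.9378)·x = 177.3340 − 177.9378
x = -0.6038 / -1.9708 = 0.30637 → 30.637% Ms-176, 69.363% Ms-178.

69.363%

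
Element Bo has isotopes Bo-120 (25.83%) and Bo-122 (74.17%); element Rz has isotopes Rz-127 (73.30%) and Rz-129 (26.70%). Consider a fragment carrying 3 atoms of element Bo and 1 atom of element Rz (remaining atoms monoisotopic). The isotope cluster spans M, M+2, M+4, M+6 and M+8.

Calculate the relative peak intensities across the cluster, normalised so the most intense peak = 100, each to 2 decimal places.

3.06 : 27.47 : 85.28 : 100.00 : 26.38

Element Bo pattern (n=3): 0.01723349 : 0.1484562 : 0.42628713 : 0.40802318
Element Rz pattern (n=1): 0.7330 : 0.2670
Convolve the two distributions (both contribute in 2-u steps):
  M: 0.01723349×0.7330 = 0.012632
  M+2: 0.01723349×0.2670 + 0.1484562×0.7330 = 0.113420
  M+4: 0.1484562×0.2670 + 0.42628713×0.7330 = 0.352106
  M+6: 0.42628713×0.2670 + 0.40802318×0.7330 = 0.412900
  M+8: 0.40802318×0.2670 = 0.108942
Scale to base peak (0.412900) = 100: 3.06 : 27.47 : 85.28 : 100.00 : 26.38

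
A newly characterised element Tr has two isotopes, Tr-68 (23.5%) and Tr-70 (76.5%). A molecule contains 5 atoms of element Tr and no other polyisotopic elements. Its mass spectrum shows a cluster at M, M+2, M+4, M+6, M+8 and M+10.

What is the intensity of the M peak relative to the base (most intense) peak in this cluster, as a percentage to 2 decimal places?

0.18%

Term probabilities: M 0.0007, M+2 0.0117, M+4 0.0759, M+6 0.2472, M+8 0.4024, M+10 0.2620. Base peak = M+8.
P(M+8) = C(5,4) × 0.235^1 × 0.765^4 = 5 × 0.2350 × 0.3424883 = 0.402424 (base)
P(M) = C(5,0) × 0.235^5 × 0.765^0 = 1 × 0.0007167 × 1.0000 = 0.000717
Relative intensity = 0.000717 / 0.402424 × 100 = 0.18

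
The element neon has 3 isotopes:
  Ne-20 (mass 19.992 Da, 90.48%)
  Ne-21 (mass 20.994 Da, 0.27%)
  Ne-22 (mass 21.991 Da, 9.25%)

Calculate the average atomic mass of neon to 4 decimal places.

Average mass = Σ (abundance × isotope mass) = 0.9048 × 19.992 + 0.0027 × 20.994 + 0.0925 × 21.991
= 18.08876 + 0.05668 + 2.03417 = 20.17961 Da

20.1796 Da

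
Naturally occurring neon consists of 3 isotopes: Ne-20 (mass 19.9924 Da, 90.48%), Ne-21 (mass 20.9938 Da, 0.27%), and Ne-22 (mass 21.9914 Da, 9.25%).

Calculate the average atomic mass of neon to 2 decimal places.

Average mass = Σ (abundance × isotope mass) = 0.9048 × 19.9924 + 0.0027 × 20.9938 + 0.0925 × 21.9914
= 18.08912 + 0.05668 + 2.03420 = 20.18000 Da

20.18 Da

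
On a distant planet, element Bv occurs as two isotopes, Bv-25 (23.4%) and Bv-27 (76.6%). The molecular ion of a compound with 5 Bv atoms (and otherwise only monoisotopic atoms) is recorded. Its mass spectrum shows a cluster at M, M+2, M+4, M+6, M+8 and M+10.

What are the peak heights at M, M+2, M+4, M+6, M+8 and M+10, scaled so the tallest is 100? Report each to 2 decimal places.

Each Bv atom is independently Bv-25 (p = 0.234) or Bv-27 (q = 0.766); the cluster is the binomial expansion (p + q)^5.
P(M) = 0.234^5 = 0.000702
P(M+2) = 5 × 0.234^4 × 0.766^1 = 0.011483
P(M+4) = 10 × 0.234^3 × 0.766^2 = 0.075180
P(M+6) = 10 × 0.234^2 × 0.766^3 = 0.246104
P(M+8) = 5 × 0.234^1 × 0.766^4 = 0.402811
P(M+10) = 0.766^5 = 0.263720
The M+8 peak is largest (0.402811); scaling to 100 gives 0.17 : 2.85 : 18.66 : 61.10 : 100.00 : 65.47.

0.17 : 2.85 : 18.66 : 61.10 : 100.00 : 65.47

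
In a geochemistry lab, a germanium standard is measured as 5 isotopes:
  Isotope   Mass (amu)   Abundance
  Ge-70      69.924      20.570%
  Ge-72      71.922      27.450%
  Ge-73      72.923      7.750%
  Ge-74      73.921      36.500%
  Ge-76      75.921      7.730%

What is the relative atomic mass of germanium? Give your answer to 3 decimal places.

72.627 amu

The abundance-weighted mean is 0.20570 × 69.924 + 0.27450 × 71.922 + 0.07750 × 72.923 + 0.36500 × 73.921 + 0.07730 × 75.921
= 14.3834 + 19.7426 + 5.6515 + 26.9812 + 5.8687 = 72.6274 amu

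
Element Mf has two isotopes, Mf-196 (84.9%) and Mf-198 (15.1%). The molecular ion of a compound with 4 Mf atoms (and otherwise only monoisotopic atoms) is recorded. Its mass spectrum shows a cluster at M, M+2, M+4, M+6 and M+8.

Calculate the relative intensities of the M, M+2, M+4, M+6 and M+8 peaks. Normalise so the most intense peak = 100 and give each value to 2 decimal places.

Expanding (0.849 + 0.151)^4:
P(M) = 0.849^4 = 0.519554
P(M+2) = 4 × 0.849^3 × 0.151^1 = 0.369624
P(M+4) = 6 × 0.849^2 × 0.151^2 = 0.098610
P(M+6) = 4 × 0.849^1 × 0.151^3 = 0.011692
P(M+8) = 0.151^4 = 0.000520
The M peak is largest (0.519554); scaling to 100 gives 100.00 : 71.14 : 18.98 : 2.25 : 0.10.

100.00 : 71.14 : 18.98 : 2.25 : 0.10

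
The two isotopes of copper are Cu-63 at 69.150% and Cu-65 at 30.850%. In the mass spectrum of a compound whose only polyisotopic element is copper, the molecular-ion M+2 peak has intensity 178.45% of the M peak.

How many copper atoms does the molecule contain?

4

For n independent Cu atoms, I(M+2)/I(M) = n · (abundance Cu-65) / (abundance Cu-63) = n · 0.30850/0.69150.
n = 1.7845 × 0.69150/0.30850 = 4.00 ≈ 4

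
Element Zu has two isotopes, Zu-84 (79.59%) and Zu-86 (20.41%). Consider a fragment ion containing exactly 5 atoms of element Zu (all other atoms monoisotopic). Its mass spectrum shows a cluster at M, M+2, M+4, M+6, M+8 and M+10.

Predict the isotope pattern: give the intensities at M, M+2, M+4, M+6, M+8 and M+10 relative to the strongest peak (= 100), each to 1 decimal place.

78.0 : 100.0 : 51.3 : 13.2 : 1.7 : 0.1

Each Zu atom is independently Zu-84 (p = 0.7959) or Zu-86 (q = 0.2041); the cluster is the binomial expansion (p + q)^5.
P(M) = 0.7959^5 = 0.319369
P(M+2) = 5 × 0.7959^4 × 0.2041^1 = 0.409494
P(M+4) = 10 × 0.7959^3 × 0.2041^2 = 0.210020
P(M+6) = 10 × 0.7959^2 × 0.2041^3 = 0.053857
P(M+8) = 5 × 0.7959^1 × 0.2041^4 = 0.006906
P(M+10) = 0.2041^5 = 0.000354
The M+2 peak is largest (0.409494); scaling to 100 gives 78.0 : 100.0 : 51.3 : 13.2 : 1.7 : 0.1.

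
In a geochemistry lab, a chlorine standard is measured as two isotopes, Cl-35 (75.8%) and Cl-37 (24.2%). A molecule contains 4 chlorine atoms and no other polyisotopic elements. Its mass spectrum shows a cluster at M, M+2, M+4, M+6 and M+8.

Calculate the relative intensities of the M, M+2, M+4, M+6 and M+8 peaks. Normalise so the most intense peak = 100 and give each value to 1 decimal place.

78.3 : 100.0 : 47.9 : 10.2 : 0.8

Expanding (0.758 + 0.242)^4:
P(M) = 0.758^4 = 0.330124
P(M+2) = 4 × 0.758^3 × 0.242^1 = 0.421583
P(M+4) = 6 × 0.758^2 × 0.242^2 = 0.201893
P(M+6) = 4 × 0.758^1 × 0.242^3 = 0.042971
P(M+8) = 0.242^4 = 0.003430
The M+2 peak is largest (0.421583); scaling to 100 gives 78.3 : 100.0 : 47.9 : 10.2 : 0.8.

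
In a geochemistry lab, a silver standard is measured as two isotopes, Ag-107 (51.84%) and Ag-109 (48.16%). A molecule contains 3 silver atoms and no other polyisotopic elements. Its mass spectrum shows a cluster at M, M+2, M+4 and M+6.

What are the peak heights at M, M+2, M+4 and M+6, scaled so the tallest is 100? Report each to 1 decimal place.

Expanding (0.5184 + 0.4816)^3:
P(M) = 0.5184^3 = 0.139314
P(M+2) = 3 × 0.5184^2 × 0.4816^1 = 0.388273
P(M+4) = 3 × 0.5184^1 × 0.4816^2 = 0.360711
P(M+6) = 0.4816^3 = 0.111702
The M+2 peak is largest (0.388273); scaling to 100 gives 35.9 : 100.0 : 92.9 : 28.8.

35.9 : 100.0 : 92.9 : 28.8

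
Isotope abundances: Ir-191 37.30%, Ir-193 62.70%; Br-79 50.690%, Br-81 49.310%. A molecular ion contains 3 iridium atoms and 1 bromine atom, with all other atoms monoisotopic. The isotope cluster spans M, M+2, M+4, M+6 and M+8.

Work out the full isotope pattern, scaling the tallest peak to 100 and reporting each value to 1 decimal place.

7.5 : 45.0 : 100.0 : 97.1 : 34.5

Iridium pattern (n=3): 0.05189512 : 0.26170165 : 0.43991135 : 0.24649188
Bromine pattern (n=1): 0.5069 : 0.4931
Convolve the two distributions (both contribute in 2-u steps):
  M: 0.05189512×0.5069 = 0.026306
  M+2: 0.05189512×0.4931 + 0.26170165×0.5069 = 0.158246
  M+4: 0.26170165×0.4931 + 0.43991135×0.5069 = 0.352036
  M+6: 0.43991135×0.4931 + 0.24649188×0.5069 = 0.341867
  M+8: 0.24649188×0.4931 = 0.121545
Scale to base peak (0.352036) = 100: 7.5 : 45.0 : 100.0 : 97.1 : 34.5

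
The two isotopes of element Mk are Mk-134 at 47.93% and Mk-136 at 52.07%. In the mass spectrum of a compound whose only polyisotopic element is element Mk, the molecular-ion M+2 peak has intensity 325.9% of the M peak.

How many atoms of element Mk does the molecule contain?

3

With n Mk atoms, P(M+2)/P(M) = C(n,1)·p^(n−1)q / p^n = n·q/p = n · 0.5207/0.4793.
n = 3.259 × 0.4793/0.5207 = 3.00 ≈ 3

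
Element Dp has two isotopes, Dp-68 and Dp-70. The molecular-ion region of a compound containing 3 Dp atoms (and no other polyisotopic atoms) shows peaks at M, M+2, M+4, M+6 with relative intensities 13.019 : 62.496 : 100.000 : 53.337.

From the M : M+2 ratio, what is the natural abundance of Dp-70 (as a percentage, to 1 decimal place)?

61.5%

Write p for the Dp-68 fraction. I(M+2)/I(M) = [C(3,1)·p^2·(1−p)] / p^3 = 3·(1−p)/p = 62.496/13.019 = 4.8004
(1−p)/p = 4.8004/3 = 1.6001  ⇒  p = 1/(1 + 1.6001) = 0.3846
Dp-68: 38.5%, Dp-70: 61.5%.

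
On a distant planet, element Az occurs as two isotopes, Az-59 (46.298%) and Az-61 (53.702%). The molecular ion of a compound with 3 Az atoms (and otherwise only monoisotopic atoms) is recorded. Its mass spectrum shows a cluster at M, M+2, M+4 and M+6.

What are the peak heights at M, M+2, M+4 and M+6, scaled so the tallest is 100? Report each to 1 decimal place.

24.8 : 86.2 : 100.0 : 38.7

The 3 Az atoms are independent, so intensities follow the terms of (0.46298 + 0.53702)^3.
P(M) = 0.46298^3 = 0.099240
P(M+2) = 3 × 0.46298^2 × 0.53702^1 = 0.345331
P(M+4) = 3 × 0.46298^1 × 0.53702^2 = 0.400557
P(M+6) = 0.53702^3 = 0.154871
The M+4 peak is largest (0.400557); scaling to 100 gives 24.8 : 86.2 : 100.0 : 38.7.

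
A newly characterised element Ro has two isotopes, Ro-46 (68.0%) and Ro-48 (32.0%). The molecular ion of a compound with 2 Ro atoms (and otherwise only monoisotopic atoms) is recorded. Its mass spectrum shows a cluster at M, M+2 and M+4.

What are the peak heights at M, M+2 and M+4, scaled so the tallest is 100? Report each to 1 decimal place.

The 2 Ro atoms are independent, so intensities follow the terms of (0.680 + 0.320)^2.
P(M) = 0.680^2 = 0.462400
P(M+2) = 2 × 0.680^1 × 0.320^1 = 0.435200
P(M+4) = 0.320^2 = 0.102400
The M peak is largest (0.462400); scaling to 100 gives 100.0 : 94.1 : 22.1.

100.0 : 94.1 : 22.1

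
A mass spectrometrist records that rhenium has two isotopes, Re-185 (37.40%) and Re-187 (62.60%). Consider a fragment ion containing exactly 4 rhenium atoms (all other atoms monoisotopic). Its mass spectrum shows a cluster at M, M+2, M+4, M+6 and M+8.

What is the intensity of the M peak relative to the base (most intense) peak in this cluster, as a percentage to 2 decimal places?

(0.3740 + 0.6260)^4 gives M 0.0196, M+2 0.1310, M+4 0.3289, M+6 0.3670, M+8 0.1536; the largest is M+6.
P(M+6) = C(4,3) × 0.3740^1 × 0.6260^3 = 4 × 0.3740 × 0.24531438 = 0.366990 (base)
P(M) = C(4,0) × 0.3740^4 × 0.6260^0 = 1 × 0.0195653 × 1.0000 = 0.019565
Relative intensity = 0.019565 / 0.366990 × 100 = 5.33

5.33%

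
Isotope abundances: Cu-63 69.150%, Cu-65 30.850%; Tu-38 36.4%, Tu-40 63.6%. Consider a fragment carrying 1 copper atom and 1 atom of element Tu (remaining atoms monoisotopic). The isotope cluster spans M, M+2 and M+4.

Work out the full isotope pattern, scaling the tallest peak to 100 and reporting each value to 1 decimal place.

45.6 : 100.0 : 35.5

Copper pattern (n=1): 0.6915 : 0.3085
Element Tu pattern (n=1): 0.3640 : 0.6360
Convolve the two distributions (both contribute in 2-u steps):
  M: 0.6915×0.3640 = 0.251706
  M+2: 0.6915×0.6360 + 0.3085×0.3640 = 0.552088
  M+4: 0.3085×0.6360 = 0.196206
Scale to base peak (0.552088) = 100: 45.6 : 100.0 : 35.5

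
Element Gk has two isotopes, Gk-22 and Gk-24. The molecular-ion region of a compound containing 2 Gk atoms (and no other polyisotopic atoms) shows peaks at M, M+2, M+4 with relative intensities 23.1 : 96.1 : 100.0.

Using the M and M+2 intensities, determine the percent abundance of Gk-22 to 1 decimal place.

Write p for the Gk-22 fraction. I(M+2)/I(M) = [C(2,1)·p^1·(1−p)] / p^2 = 2·(1−p)/p = 96.1/23.1 = 4.1602
(1−p)/p = 4.1602/2 = 2.0801  ⇒  p = 1/(1 + 2.0801) = 0.3247
Gk-22: 32.5%, Gk-24: 67.5%.

32.5%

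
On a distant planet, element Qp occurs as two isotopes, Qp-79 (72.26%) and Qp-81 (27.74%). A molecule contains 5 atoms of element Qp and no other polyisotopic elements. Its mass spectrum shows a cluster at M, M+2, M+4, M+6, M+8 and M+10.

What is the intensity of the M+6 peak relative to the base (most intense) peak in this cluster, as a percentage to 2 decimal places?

Term probabilities: M 0.1970, M+2 0.3782, M+4 0.2903, M+6 0.1115, M+8 0.0214, M+10 0.0016. Base peak = M+2.
P(M+2) = C(5,1) × 0.7226^4 × 0.2774^1 = 5 × 0.27264142 × 0.2774 = 0.378154 (base)
P(M+6) = C(5,3) × 0.7226^2 × 0.2774^3 = 10 × 0.52215076 × 0.02134614 = 0.111459
Relative intensity = 0.111459 / 0.378154 × 100 = 29.47

29.47%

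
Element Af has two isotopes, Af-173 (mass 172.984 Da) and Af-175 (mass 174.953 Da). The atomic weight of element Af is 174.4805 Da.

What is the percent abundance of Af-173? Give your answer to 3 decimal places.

Let x be the fractional abundance of Af-173; then Af-175 has abundance 1 − x.
172.984·x + 174.953·(1 − x) = 174.4805
(172.984 − 174.953)·x = 174.4805 − 174.953
x = -0.4725 / -1.969 = 0.23997 → 23.997% Af-173, 76.003% Af-175.

23.997%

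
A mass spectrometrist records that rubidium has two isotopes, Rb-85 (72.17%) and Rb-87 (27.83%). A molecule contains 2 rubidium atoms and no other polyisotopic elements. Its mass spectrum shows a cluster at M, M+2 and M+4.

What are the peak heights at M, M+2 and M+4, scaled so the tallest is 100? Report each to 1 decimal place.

100.0 : 77.1 : 14.9

Each Rb atom is independently Rb-85 (p = 0.7217) or Rb-87 (q = 0.2783); the cluster is the binomial expansion (p + q)^2.
P(M) = 0.7217^2 = 0.520851
P(M+2) = 2 × 0.7217^1 × 0.2783^1 = 0.401698
P(M+4) = 0.2783^2 = 0.077451
The M peak is largest (0.520851); scaling to 100 gives 100.0 : 77.1 : 14.9.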